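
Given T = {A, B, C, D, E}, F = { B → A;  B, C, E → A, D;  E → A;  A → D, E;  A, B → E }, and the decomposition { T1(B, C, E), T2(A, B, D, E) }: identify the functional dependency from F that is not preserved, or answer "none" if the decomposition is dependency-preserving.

none

B → A lies within T2.
B, C, E → A, D: restricted closure across fragments reaches A, D.
E → A lies within T2.
A → D, E lies within T2.
A, B → E lies within T2.
Every dependency is enforceable on the fragments, so the decomposition is dependency-preserving.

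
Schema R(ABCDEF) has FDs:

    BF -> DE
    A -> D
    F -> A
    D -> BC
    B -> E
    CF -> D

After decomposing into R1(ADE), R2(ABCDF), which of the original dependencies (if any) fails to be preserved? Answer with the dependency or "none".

B -> E

Check B → E: no single fragment contains all of {BE}, and the restricted closure of {B} across the fragments never reaches {E}.
BF → DE is preserved.
A → D is preserved.
F → A is preserved.
D → BC is preserved.
CF → D is preserved.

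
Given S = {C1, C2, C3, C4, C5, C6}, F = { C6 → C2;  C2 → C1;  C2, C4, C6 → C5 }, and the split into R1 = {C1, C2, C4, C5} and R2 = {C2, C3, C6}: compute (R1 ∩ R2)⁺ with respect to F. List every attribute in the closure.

R1 ∩ R2 = {C2}.
C2 → C1 applies, adding C1
Closure: {C1, C2}.

C1, C2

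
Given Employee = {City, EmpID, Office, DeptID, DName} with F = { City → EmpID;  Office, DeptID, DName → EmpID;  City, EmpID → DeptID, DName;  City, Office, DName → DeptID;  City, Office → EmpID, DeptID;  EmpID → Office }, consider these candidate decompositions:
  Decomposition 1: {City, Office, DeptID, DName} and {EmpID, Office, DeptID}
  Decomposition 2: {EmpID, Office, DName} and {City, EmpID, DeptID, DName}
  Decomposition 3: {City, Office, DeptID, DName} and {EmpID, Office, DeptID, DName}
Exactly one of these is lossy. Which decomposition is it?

Decomposition 1

Decomposition 1: common = {Office, DeptID}, closure = {Office, DeptID} → lossy.
Decomposition 2: common = {EmpID, DName}, closure = {EmpID, Office, DName} → lossless.
Decomposition 3: common = {Office, DeptID, DName}, closure = {EmpID, Office, DeptID, DName} → lossless.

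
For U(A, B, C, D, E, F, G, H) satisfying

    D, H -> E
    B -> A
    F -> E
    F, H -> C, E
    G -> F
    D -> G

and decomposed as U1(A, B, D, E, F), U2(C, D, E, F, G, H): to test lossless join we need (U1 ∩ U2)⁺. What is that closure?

D, E, F, G

U1 ∩ U2 = {D, E, F}.
D → G applies, adding G
Closure: {D, E, F, G}.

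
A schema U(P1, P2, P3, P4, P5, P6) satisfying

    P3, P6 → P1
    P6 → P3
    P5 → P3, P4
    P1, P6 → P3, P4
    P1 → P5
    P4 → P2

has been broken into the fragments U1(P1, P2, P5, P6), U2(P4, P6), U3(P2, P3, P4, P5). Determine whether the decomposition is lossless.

Yes

Chase test. Columns are P1, P2, P3, P4, P5, P6; row i has aⱼ where attribute j ∈ Ui, else bᵢⱼ.
Initial tableau (one row per fragment):
  row 1: a1 a2 b13 b14 a5 a6
  row 2: b21 b22 b23 a4 b25 a6
  row 3: b31 a2 a3 a4 a5 b36
Rows 1 and 2 agree on P6; apply P6→P3 and equate their P3 entries.
Rows 1 and 3 agree on P5; apply P5→P3, P4 and equate their P3, P4 entries.
Rows 1 and 2 agree on P4; apply P4→P2 and equate their P2 entries.
Rows 1 and 2 agree on P3, P6; apply P3, P6→P1 and equate their P1 entries.
Rows 1 and 2 agree on P1; apply P1→P5 and equate their P5 entries.
Row 1 is now all distinguished symbols — the join is lossless.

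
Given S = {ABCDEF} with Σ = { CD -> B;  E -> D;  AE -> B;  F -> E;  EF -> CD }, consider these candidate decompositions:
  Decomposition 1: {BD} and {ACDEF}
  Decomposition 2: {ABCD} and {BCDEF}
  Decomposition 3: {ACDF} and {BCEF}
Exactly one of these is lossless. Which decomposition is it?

Decomposition 1: common = {D}, closure = {D} → lossy.
Decomposition 2: common = {BCD}, closure = {BCD} → lossy.
Decomposition 3: common = {CF}, closure = {BCDEF} → lossless.

Decomposition 3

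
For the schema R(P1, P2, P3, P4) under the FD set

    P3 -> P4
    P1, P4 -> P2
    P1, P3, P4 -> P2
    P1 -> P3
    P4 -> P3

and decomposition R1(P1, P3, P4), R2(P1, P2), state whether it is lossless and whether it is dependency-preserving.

lossless and dependency-preserving

Lossless test: (P1)⁺ = {P1, P2, P3, P4}, which contains all of one fragment — lossless.
Dependency preservation: P1, P4 → P2; P1, P3, P4 → P2 are not contained in any single fragment, but the restricted closure of each left-hand side across the fragments still reaches the right-hand side; the remaining FDs each lie inside some fragment. All dependencies are preserved.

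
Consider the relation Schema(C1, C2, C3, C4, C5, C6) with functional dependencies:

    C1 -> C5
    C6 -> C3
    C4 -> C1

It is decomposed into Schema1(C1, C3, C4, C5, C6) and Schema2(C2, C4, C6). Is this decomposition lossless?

Common attributes: Schema1 ∩ Schema2 = {C4, C6}.
Closure of {C4, C6}: C6 → C3 applies, adding C3; C4 → C1 applies, adding C1; C1 → C5 applies, adding C5. So (C4, C6)⁺ = {C1, C3, C4, C5, C6}.
This closure contains every attribute of Schema1, so Schema1 ∩ Schema2 → Schema1. The join is lossless.

Yes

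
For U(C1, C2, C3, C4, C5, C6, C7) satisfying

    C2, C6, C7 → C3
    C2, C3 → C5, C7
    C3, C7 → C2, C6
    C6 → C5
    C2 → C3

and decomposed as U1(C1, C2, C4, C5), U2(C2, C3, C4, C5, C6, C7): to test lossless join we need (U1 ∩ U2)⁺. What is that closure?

U1 ∩ U2 = {C2, C4, C5}.
C2 → C3 applies, adding C3
C2, C3 → C5, C7 applies, adding C7
C3, C7 → C2, C6 applies, adding C6
Closure: {C2, C3, C4, C5, C6, C7}.

C2, C3, C4, C5, C6, C7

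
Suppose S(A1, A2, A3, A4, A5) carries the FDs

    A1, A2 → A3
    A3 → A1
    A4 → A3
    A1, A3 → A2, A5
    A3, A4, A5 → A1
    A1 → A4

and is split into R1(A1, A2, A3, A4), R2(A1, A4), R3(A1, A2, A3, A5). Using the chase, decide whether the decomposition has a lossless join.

Chase test. Columns are A1, A2, A3, A4, A5; row i has aⱼ where attribute j ∈ Ri, else bᵢⱼ.
Initial tableau (one row per fragment):
  row 1: a1 a2 a3 a4 b15
  row 2: a1 b22 b23 a4 b25
  row 3: a1 a2 a3 b34 a5
Rows 1 and 2 agree on A4; apply A4→A3 and equate their A3 entries.
Rows 1 and 2 agree on A1, A3; apply A1, A3→A2, A5 and equate their A2, A5 entries.
Rows 1 and 3 agree on A1, A3; apply A1, A3→A2, A5 and equate their A2, A5 entries.
Rows 1 and 3 agree on A1; apply A1→A4 and equate their A4 entries.
Row 1 is now all distinguished symbols — the join is lossless.

Yes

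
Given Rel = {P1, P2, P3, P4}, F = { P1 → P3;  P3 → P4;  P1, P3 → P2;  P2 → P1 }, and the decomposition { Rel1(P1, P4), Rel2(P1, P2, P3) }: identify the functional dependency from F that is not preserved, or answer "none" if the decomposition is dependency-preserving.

Check P3 → P4: no single fragment contains all of {P3, P4}, and the restricted closure of {P3} across the fragments never reaches {P4}.
P1 → P3 is preserved.
P1, P3 → P2 is preserved.
P2 → P1 is preserved.

P3 → P4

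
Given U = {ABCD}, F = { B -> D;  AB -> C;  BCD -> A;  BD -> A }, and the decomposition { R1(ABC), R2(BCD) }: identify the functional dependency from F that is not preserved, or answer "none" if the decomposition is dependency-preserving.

B → D lies within R2.
AB → C lies within R1.
BCD → A: restricted closure across fragments reaches A.
BD → A: restricted closure across fragments reaches A.
Every dependency is enforceable on the fragments, so the decomposition is dependency-preserving.

none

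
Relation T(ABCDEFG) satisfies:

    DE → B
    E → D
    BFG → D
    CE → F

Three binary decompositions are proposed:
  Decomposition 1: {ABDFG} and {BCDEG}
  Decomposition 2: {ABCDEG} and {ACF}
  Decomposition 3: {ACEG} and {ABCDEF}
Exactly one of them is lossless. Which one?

Decomposition 3

Decomposition 1: common = {BDG}, closure = {BDG} → lossy.
Decomposition 2: common = {AC}, closure = {AC} → lossy.
Decomposition 3: common = {ACE}, closure = {ABCDEF} → lossless.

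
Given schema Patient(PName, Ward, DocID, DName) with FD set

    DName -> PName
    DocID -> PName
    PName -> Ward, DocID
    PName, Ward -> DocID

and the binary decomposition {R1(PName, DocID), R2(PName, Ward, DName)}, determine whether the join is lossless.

Yes

Common attributes: R1 ∩ R2 = {PName}.
Closure of {PName}: PName → Ward, DocID applies, adding Ward, DocID. So (PName)⁺ = {PName, Ward, DocID}.
This closure contains every attribute of R1, so R1 ∩ R2 → R1. The join is lossless.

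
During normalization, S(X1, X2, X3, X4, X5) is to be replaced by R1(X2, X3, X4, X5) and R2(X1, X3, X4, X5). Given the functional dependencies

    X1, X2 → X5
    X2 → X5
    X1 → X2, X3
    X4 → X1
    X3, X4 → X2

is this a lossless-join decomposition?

Common attributes: R1 ∩ R2 = {X3, X4, X5}.
Closure of {X3, X4, X5}: X4 → X1 applies, adding X1; X3, X4 → X2 applies, adding X2. So (X3, X4, X5)⁺ = {X1, X2, X3, X4, X5}.
This closure contains every attribute of R1, so R1 ∩ R2 → R1. The join is lossless.

Yes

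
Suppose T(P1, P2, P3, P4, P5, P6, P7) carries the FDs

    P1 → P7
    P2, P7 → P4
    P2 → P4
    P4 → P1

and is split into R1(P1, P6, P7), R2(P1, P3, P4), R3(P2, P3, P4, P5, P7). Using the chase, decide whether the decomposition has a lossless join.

Chase test. Columns are P1, P2, P3, P4, P5, P6, P7; row i has aⱼ where attribute j ∈ Ri, else bᵢⱼ.
Initial tableau (one row per fragment):
  row 1: a1 b12 b13 b14 b15 a6 a7
  row 2: a1 b22 a3 a4 b25 b26 b27
  row 3: b31 a2 a3 a4 a5 b36 a7
Rows 1 and 2 agree on P1; apply P1→P7 and equate their P7 entries.
Rows 2 and 3 agree on P4; apply P4→P1 and equate their P1 entries.
No row becomes fully distinguished — the join is lossy.

No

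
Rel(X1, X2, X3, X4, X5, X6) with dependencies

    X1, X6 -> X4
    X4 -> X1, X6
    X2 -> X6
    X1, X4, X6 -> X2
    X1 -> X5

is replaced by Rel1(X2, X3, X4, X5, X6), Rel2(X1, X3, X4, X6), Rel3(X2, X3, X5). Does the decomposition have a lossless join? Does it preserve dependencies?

Lossless test (chase): Rows 1 and 2 agree on X4; apply X4→X1, X6 and equate their X1, X6 entries. Rows 1 and 3 agree on X2; apply X2→X6 and equate their X6 entries. Rows 1 and 2 agree on X1, X4, X6; apply X1, X4, X6→X2 and equate their X2 entries. Rows 1 and 2 agree on X1; apply X1→X5 and equate their X5 entries. Row 1 is now all distinguished symbols — the join is lossless.
Dependency preservation: the restricted closure of {X1} across the fragments never reaches {X5}, so X1 → X5 cannot be enforced without a join — not preserved.

lossless but not dependency-preserving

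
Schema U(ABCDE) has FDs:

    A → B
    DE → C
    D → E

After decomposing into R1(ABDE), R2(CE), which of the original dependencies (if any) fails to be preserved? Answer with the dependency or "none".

DE → C

Check DE → C: no single fragment contains all of {CDE}, and the restricted closure of {DE} across the fragments never reaches {C}.
A → B is preserved.
D → E is preserved.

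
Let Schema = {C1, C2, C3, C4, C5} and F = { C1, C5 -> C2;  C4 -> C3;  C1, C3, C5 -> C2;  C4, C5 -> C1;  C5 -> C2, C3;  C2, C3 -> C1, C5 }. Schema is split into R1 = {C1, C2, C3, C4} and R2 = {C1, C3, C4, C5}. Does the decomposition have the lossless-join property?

Common attributes: R1 ∩ R2 = {C1, C3, C4}.
No dependency enlarges {C1, C3, C4}, so (C1, C3, C4)⁺ = {C1, C3, C4}.
The closure contains neither all of R1 = {C1, C2, C3, C4} nor all of R2 = {C1, C3, C4, C5}, so the common attributes are not a superkey of either fragment. The join is lossy.

No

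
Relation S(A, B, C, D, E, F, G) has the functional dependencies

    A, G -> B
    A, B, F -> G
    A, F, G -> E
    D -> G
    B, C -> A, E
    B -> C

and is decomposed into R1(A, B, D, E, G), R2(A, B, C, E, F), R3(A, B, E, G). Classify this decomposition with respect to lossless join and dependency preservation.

Lossless test (chase): Rows 1 and 2 agree on B; apply B→C and equate their C entries. Rows 1 and 3 agree on B; apply B→C and equate their C entries. No row becomes fully distinguished — the join is lossy.
Dependency preservation: the restricted closure of {A, B, F} across the fragments never reaches {G}, so A, B, F → G cannot be enforced without a join — not preserved.

lossy and not dependency-preserving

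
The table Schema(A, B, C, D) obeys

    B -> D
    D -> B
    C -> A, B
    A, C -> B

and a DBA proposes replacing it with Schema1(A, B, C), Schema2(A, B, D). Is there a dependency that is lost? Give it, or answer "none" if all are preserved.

B → D lies within Schema2.
D → B lies within Schema2.
C → A, B lies within Schema1.
A, C → B lies within Schema1.
Every dependency is enforceable on the fragments, so the decomposition is dependency-preserving.

none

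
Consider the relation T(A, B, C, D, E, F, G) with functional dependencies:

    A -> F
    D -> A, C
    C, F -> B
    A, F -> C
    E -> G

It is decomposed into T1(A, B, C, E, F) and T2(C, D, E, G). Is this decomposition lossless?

Common attributes: T1 ∩ T2 = {C, E}.
Closure of {C, E}: E → G applies, adding G. So (C, E)⁺ = {C, E, G}.
The closure contains neither all of T1 = {A, B, C, E, F} nor all of T2 = {C, D, E, G}, so the common attributes are not a superkey of either fragment. The join is lossy.

No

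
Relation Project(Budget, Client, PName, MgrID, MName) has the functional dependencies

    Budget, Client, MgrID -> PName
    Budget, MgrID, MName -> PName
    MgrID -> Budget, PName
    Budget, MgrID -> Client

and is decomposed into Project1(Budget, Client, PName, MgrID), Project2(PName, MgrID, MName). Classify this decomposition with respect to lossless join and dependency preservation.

Lossless test: (PName, MgrID)⁺ = {Budget, Client, PName, MgrID}, which contains all of one fragment — lossless.
Dependency preservation: Budget, MgrID, MName → PName is not contained in any single fragment, but the restricted closure of its left-hand side across the fragments still reaches the right-hand side; the remaining FDs each lie inside some fragment. All dependencies are preserved.

lossless and dependency-preserving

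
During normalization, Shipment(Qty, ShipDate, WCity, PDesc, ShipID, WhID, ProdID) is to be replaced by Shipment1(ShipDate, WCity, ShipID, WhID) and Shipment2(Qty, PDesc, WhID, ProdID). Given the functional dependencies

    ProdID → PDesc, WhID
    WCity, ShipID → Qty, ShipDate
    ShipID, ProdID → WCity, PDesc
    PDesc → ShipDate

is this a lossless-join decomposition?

Common attributes: Shipment1 ∩ Shipment2 = {WhID}.
No dependency enlarges {WhID}, so (WhID)⁺ = {WhID}.
The closure contains neither all of Shipment1 = {ShipDate, WCity, ShipID, WhID} nor all of Shipment2 = {Qty, PDesc, WhID, ProdID}, so the common attributes are not a superkey of either fragment. The join is lossy.

No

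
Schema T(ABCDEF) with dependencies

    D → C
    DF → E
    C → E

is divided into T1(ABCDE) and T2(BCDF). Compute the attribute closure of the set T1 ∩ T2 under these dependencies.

BCDE

T1 ∩ T2 = {BCD}.
C → E applies, adding E
Closure: {BCDE}.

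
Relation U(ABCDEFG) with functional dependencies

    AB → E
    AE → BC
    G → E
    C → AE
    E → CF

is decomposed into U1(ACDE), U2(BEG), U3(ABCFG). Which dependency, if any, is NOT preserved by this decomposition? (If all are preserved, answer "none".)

AB → E: restricted closure across fragments reaches E.
AE → BC: restricted closure across fragments reaches BC.
G → E lies within U2.
C → AE lies within U1.
E → CF: restricted closure across fragments reaches CF.
Every dependency is enforceable on the fragments, so the decomposition is dependency-preserving.

none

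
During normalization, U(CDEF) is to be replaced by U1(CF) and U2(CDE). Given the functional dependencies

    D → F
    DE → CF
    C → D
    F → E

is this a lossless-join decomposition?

Yes

Common attributes: U1 ∩ U2 = {C}.
Closure of {C}: C → D applies, adding D; D → F applies, adding F; F → E applies, adding E. So (C)⁺ = {CDEF}.
This closure contains every attribute of U1, so U1 ∩ U2 → U1. The join is lossless.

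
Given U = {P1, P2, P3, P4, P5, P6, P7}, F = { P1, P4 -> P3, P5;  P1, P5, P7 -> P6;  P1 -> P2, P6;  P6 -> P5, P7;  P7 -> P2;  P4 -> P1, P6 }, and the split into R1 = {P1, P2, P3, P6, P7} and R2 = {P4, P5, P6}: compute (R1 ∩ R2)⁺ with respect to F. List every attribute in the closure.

P2, P5, P6, P7

R1 ∩ R2 = {P6}.
P6 → P5, P7 applies, adding P5, P7
P7 → P2 applies, adding P2
Closure: {P2, P5, P6, P7}.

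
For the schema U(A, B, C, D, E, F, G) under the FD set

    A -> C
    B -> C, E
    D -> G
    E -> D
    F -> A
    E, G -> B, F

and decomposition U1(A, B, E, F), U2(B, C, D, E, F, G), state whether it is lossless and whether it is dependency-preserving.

Lossless test: (B, E, F)⁺ = {A, B, C, D, E, F, G}, which contains all of one fragment — lossless.
Dependency preservation: the restricted closure of {A} across the fragments never reaches {C}, so A → C cannot be enforced without a join — not preserved.

lossless but not dependency-preserving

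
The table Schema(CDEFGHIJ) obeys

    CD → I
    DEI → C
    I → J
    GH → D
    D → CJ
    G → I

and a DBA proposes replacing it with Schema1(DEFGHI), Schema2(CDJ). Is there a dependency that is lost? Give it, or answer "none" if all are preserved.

I → J

Check I → J: no single fragment contains all of {IJ}, and the restricted closure of {I} across the fragments never reaches {J}.
CD → I is preserved.
DEI → C is preserved.
GH → D is preserved.
D → CJ is preserved.
G → I is preserved.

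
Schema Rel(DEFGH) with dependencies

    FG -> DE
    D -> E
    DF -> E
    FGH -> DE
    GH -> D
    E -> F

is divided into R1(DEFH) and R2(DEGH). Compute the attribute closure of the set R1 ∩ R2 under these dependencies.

DEFH

R1 ∩ R2 = {DEH}.
E → F applies, adding F
Closure: {DEFH}.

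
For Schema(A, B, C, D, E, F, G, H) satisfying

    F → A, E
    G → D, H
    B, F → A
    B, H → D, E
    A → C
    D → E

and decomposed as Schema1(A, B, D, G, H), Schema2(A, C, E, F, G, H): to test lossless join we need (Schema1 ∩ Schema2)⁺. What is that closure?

Schema1 ∩ Schema2 = {A, G, H}.
G → D, H applies, adding D
A → C applies, adding C
D → E applies, adding E
Closure: {A, C, D, E, G, H}.

A, C, D, E, G, H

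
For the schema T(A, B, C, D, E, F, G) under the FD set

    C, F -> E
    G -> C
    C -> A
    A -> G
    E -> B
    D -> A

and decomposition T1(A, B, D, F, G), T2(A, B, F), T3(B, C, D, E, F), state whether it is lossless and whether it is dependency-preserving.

lossless but not dependency-preserving

Lossless test (chase): Rows 1 and 2 agree on A; apply A→G and equate their G entries. Rows 1 and 3 agree on D; apply D→A and equate their A entries. Rows 1 and 2 agree on G; apply G→C and equate their C entries. Rows 1 and 3 agree on A; apply A→G and equate their G entries. Rows 1 and 2 agree on C, F; apply C, F→E and equate their E entries. Rows 1 and 3 agree on G; apply G→C and equate their C entries. Rows 1 and 3 agree on C, F; apply C, F→E and equate their E entries. Row 1 is now all distinguished symbols — the join is lossless.
Dependency preservation: the restricted closure of {G} across the fragments never reaches {C}, so G → C cannot be enforced without a join — not preserved.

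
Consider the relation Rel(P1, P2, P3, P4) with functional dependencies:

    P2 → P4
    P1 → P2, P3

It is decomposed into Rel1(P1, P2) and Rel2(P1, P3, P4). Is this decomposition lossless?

Common attributes: Rel1 ∩ Rel2 = {P1}.
Closure of {P1}: P1 → P2, P3 applies, adding P2, P3; P2 → P4 applies, adding P4. So (P1)⁺ = {P1, P2, P3, P4}.
This closure contains every attribute of Rel1, so Rel1 ∩ Rel2 → Rel1. The join is lossless.

Yes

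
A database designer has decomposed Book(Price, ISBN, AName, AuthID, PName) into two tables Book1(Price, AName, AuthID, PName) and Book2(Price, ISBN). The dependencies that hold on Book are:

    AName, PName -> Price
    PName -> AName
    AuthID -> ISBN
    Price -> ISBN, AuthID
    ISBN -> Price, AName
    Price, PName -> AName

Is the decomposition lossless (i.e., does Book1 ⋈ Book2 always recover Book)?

Yes

Common attributes: Book1 ∩ Book2 = {Price}.
Closure of {Price}: Price → ISBN, AuthID applies, adding ISBN, AuthID; ISBN → Price, AName applies, adding AName. So (Price)⁺ = {Price, ISBN, AName, AuthID}.
This closure contains every attribute of Book2, so Book1 ∩ Book2 → Book2. The join is lossless.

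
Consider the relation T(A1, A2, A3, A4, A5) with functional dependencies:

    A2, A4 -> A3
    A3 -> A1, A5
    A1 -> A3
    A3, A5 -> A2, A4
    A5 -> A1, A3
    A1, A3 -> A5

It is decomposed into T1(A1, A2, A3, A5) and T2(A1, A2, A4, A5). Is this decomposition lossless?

Common attributes: T1 ∩ T2 = {A1, A2, A5}.
Closure of {A1, A2, A5}: A1 → A3 applies, adding A3; A3, A5 → A2, A4 applies, adding A4. So (A1, A2, A5)⁺ = {A1, A2, A3, A4, A5}.
This closure contains every attribute of T1, so T1 ∩ T2 → T1. The join is lossless.

Yes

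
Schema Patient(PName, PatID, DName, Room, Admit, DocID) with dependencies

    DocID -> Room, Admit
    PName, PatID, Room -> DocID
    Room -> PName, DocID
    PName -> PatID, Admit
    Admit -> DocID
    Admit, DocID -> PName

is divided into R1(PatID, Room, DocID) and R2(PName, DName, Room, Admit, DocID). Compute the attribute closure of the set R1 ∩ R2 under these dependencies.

R1 ∩ R2 = {Room, DocID}.
DocID → Room, Admit applies, adding Admit
Room → PName, DocID applies, adding PName
PName → PatID, Admit applies, adding PatID
Closure: {PName, PatID, Room, Admit, DocID}.

PName, PatID, Room, Admit, DocID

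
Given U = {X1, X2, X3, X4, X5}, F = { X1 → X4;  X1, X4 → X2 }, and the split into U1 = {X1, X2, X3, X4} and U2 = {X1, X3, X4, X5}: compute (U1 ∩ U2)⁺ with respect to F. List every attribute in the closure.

U1 ∩ U2 = {X1, X3, X4}.
X1, X4 → X2 applies, adding X2
Closure: {X1, X2, X3, X4}.

X1, X2, X3, X4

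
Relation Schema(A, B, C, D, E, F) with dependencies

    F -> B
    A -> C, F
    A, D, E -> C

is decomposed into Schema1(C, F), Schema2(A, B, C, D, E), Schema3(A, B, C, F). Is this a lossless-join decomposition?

Chase test. Columns are A, B, C, D, E, F; row i has aⱼ where attribute j ∈ Schemai, else bᵢⱼ.
Initial tableau (one row per fragment):
  row 1: b11 b12 a3 b14 b15 a6
  row 2: a1 a2 a3 a4 a5 b26
  row 3: a1 a2 a3 b34 b35 a6
Rows 1 and 3 agree on F; apply F→B and equate their B entries.
Rows 2 and 3 agree on A; apply A→C, F and equate their C, F entries.
Row 2 is now all distinguished symbols — the join is lossless.

Yes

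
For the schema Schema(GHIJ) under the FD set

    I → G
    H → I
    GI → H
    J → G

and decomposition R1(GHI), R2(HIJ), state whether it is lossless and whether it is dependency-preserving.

lossless but not dependency-preserving

Lossless test: (HI)⁺ = {GHI}, which contains all of one fragment — lossless.
Dependency preservation: the restricted closure of {J} across the fragments never reaches {G}, so J → G cannot be enforced without a join — not preserved.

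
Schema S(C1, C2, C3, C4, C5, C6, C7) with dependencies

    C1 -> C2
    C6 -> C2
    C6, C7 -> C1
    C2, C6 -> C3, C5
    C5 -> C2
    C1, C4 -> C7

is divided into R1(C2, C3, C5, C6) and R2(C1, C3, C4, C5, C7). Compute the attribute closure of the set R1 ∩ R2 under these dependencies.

C2, C3, C5

R1 ∩ R2 = {C3, C5}.
C5 → C2 applies, adding C2
Closure: {C2, C3, C5}.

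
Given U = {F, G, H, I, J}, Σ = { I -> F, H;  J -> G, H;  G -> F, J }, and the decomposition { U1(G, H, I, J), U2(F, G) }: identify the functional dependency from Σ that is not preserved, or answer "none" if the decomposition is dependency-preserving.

Check I → F, H: no single fragment contains all of {F, H, I}, and the restricted closure of {I} across the fragments never reaches {F, H}.
J → G, H is preserved.
G → F, J is preserved.

I -> F, H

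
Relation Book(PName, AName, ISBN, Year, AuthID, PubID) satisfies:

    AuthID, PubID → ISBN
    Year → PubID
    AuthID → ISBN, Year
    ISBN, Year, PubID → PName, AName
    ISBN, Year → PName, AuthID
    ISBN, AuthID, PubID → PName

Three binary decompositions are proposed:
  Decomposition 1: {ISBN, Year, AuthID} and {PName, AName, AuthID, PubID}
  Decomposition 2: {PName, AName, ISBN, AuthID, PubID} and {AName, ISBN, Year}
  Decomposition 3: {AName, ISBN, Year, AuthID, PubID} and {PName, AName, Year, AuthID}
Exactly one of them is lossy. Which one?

Decomposition 2

Decomposition 1: common = {AuthID}, closure = {PName, AName, ISBN, Year, AuthID, PubID} → lossless.
Decomposition 2: common = {AName, ISBN}, closure = {AName, ISBN} → lossy.
Decomposition 3: common = {AName, Year, AuthID}, closure = {PName, AName, ISBN, Year, AuthID, PubID} → lossless.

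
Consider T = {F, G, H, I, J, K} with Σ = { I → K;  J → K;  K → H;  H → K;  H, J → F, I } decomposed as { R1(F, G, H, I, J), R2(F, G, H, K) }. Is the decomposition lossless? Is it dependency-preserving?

lossless and dependency-preserving

Lossless test: (F, G, H)⁺ = {F, G, H, K}, which contains all of one fragment — lossless.
Dependency preservation: I → K; J → K are not contained in any single fragment, but the restricted closure of each left-hand side across the fragments still reaches the right-hand side; the remaining FDs each lie inside some fragment. All dependencies are preserved.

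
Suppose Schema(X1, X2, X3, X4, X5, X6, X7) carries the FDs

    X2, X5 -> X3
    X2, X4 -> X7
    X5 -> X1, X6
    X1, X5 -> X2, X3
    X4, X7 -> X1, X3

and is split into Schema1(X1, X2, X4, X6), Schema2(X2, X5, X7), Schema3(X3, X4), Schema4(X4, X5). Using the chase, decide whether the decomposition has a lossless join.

Chase test. Columns are X1, X2, X3, X4, X5, X6, X7; row i has aⱼ where attribute j ∈ Schemai, else bᵢⱼ.
Initial tableau (one row per fragment):
  row 1: a1 a2 b13 a4 b15 a6 b17
  row 2: b21 a2 b23 b24 a5 b26 a7
  row 3: b31 b32 a3 a4 b35 b36 b37
  row 4: b41 b42 b43 a4 a5 b46 b47
Rows 2 and 4 agree on X5; apply X5→X1, X6 and equate their X1, X6 entries.
Rows 2 and 4 agree on X1, X5; apply X1, X5→X2, X3 and equate their X2, X3 entries.
Rows 1 and 4 agree on X2, X4; apply X2, X4→X7 and equate their X7 entries.
Rows 1 and 4 agree on X4, X7; apply X4, X7→X1, X3 and equate their X1, X3 entries.
No row becomes fully distinguished — the join is lossy.

No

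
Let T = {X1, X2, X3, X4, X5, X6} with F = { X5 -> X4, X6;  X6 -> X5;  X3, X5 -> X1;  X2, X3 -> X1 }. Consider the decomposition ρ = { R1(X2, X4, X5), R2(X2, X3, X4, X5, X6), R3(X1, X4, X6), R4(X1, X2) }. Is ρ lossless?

No

Chase test. Columns are X1, X2, X3, X4, X5, X6; row i has aⱼ where attribute j ∈ Ri, else bᵢⱼ.
Initial tableau (one row per fragment):
  row 1: b11 a2 b13 a4 a5 b16
  row 2: b21 a2 a3 a4 a5 a6
  row 3: a1 b32 b33 a4 b35 a6
  row 4: a1 a2 b43 b44 b45 b46
Rows 1 and 2 agree on X5; apply X5→X4, X6 and equate their X4, X6 entries.
Rows 1 and 3 agree on X6; apply X6→X5 and equate their X5 entries.
No row becomes fully distinguished — the join is lossy.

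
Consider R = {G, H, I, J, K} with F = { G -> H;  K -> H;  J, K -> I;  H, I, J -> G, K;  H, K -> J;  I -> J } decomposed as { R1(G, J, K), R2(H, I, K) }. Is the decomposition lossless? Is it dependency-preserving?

lossless but not dependency-preserving

Lossless test: (K)⁺ = {G, H, I, J, K}, which contains all of one fragment — lossless.
Dependency preservation: the restricted closure of {G} across the fragments never reaches {H}, so G → H cannot be enforced without a join — not preserved.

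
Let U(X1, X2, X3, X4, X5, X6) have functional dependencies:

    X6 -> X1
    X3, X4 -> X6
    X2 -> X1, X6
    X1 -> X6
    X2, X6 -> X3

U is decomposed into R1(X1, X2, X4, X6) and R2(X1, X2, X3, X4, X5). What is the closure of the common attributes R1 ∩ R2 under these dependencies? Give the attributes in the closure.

X1, X2, X3, X4, X6

R1 ∩ R2 = {X1, X2, X4}.
X2 → X1, X6 applies, adding X6
X2, X6 → X3 applies, adding X3
Closure: {X1, X2, X3, X4, X6}.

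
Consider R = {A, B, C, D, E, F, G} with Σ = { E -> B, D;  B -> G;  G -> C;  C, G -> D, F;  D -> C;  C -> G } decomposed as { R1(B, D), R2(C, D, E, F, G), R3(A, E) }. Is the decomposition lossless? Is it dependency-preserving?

Lossless test (chase): Rows 2 and 3 agree on E; apply E→B, D and equate their B, D entries. Rows 2 and 3 agree on B; apply B→G and equate their G entries. Rows 2 and 3 agree on G; apply G→C and equate their C entries. Rows 2 and 3 agree on C, G; apply C, G→D, F and equate their D, F entries. Rows 1 and 2 agree on D; apply D→C and equate their C entries. Rows 1 and 2 agree on C; apply C→G and equate their G entries. Rows 1 and 2 agree on C, G; apply C, G→D, F and equate their D, F entries. No row becomes fully distinguished — the join is lossy.
Dependency preservation: the restricted closure of {E} across the fragments never reaches {B, D}, so E → B, D cannot be enforced without a join — not preserved.

lossy and not dependency-preserving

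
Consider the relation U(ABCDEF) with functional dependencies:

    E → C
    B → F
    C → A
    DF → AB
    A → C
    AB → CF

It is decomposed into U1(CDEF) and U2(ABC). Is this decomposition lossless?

No

Common attributes: U1 ∩ U2 = {C}.
Closure of {C}: C → A applies, adding A. So (C)⁺ = {AC}.
The closure contains neither all of U1 = {CDEF} nor all of U2 = {ABC}, so the common attributes are not a superkey of either fragment. The join is lossy.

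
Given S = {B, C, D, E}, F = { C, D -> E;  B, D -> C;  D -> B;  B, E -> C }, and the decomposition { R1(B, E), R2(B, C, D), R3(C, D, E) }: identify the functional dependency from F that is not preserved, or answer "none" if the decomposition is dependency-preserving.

Check B, E → C: no single fragment contains all of {B, C, E}, and the restricted closure of {B, E} across the fragments never reaches {C}.
C, D → E is preserved.
B, D → C is preserved.
D → B is preserved.

B, E -> C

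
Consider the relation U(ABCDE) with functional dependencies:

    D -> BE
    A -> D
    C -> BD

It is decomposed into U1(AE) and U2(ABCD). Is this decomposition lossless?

Common attributes: U1 ∩ U2 = {A}.
Closure of {A}: A → D applies, adding D; D → BE applies, adding BE. So (A)⁺ = {ABDE}.
This closure contains every attribute of U1, so U1 ∩ U2 → U1. The join is lossless.

Yes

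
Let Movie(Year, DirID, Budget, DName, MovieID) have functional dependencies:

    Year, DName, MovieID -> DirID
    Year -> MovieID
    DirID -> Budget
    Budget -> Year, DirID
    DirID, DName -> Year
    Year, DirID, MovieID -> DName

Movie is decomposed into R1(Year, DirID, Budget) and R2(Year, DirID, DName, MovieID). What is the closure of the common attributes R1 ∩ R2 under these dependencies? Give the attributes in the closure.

Year, DirID, Budget, DName, MovieID

R1 ∩ R2 = {Year, DirID}.
Year → MovieID applies, adding MovieID
DirID → Budget applies, adding Budget
Year, DirID, MovieID → DName applies, adding DName
Closure: {Year, DirID, Budget, DName, MovieID}.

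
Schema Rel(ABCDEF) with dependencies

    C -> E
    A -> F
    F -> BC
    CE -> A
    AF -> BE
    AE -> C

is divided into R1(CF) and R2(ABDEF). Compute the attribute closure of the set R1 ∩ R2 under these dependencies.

R1 ∩ R2 = {F}.
F → BC applies, adding BC
C → E applies, adding E
CE → A applies, adding A
Closure: {ABCEF}.

ABCEF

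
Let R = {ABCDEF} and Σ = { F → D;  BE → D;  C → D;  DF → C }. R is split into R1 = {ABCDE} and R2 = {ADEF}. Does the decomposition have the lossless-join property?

No

Common attributes: R1 ∩ R2 = {ADE}.
No dependency enlarges {ADE}, so (ADE)⁺ = {ADE}.
The closure contains neither all of R1 = {ABCDE} nor all of R2 = {ADEF}, so the common attributes are not a superkey of either fragment. The join is lossy.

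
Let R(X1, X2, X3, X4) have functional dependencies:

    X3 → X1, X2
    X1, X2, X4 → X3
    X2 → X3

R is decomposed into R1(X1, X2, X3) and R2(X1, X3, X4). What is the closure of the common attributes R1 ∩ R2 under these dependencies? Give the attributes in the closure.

X1, X2, X3

R1 ∩ R2 = {X1, X3}.
X3 → X1, X2 applies, adding X2
Closure: {X1, X2, X3}.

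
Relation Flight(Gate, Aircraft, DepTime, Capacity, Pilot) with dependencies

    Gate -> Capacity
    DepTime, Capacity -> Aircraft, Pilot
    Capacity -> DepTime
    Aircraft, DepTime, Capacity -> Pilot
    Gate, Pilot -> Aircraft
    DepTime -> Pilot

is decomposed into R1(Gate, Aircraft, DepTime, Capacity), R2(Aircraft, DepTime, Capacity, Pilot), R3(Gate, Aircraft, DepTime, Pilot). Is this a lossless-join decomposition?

Yes

Chase test. Columns are Gate, Aircraft, DepTime, Capacity, Pilot; row i has aⱼ where attribute j ∈ Ri, else bᵢⱼ.
Initial tableau (one row per fragment):
  row 1: a1 a2 a3 a4 b15
  row 2: b21 a2 a3 a4 a5
  row 3: a1 a2 a3 b34 a5
Rows 1 and 3 agree on Gate; apply Gate→Capacity and equate their Capacity entries.
Rows 1 and 2 agree on DepTime, Capacity; apply DepTime, Capacity→Aircraft, Pilot and equate their Aircraft, Pilot entries.
Row 1 is now all distinguished symbols — the join is lossless.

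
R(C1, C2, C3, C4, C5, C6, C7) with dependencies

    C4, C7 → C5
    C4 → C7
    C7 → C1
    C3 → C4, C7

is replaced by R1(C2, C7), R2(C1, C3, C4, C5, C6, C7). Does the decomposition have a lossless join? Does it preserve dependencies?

Lossless test: (C7)⁺ = {C1, C7}, which is a superkey of neither fragment — lossy.
Dependency preservation: every FD's attributes lie within a single fragment, so each can be enforced locally — preserved.

lossy but dependency-preserving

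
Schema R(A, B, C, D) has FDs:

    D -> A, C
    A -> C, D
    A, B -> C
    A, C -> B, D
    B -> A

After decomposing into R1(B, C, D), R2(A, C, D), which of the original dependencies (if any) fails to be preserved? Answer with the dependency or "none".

none

D → A, C lies within R2.
A → C, D lies within R2.
A, B → C: restricted closure across fragments reaches C.
A, C → B, D: restricted closure across fragments reaches B, D.
B → A: restricted closure across fragments reaches A.
Every dependency is enforceable on the fragments, so the decomposition is dependency-preserving.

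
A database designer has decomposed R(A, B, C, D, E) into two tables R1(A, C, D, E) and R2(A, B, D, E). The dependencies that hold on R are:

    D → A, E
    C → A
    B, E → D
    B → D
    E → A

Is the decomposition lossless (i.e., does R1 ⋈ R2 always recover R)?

No

Common attributes: R1 ∩ R2 = {A, D, E}.
No dependency enlarges {A, D, E}, so (A, D, E)⁺ = {A, D, E}.
The closure contains neither all of R1 = {A, C, D, E} nor all of R2 = {A, B, D, E}, so the common attributes are not a superkey of either fragment. The join is lossy.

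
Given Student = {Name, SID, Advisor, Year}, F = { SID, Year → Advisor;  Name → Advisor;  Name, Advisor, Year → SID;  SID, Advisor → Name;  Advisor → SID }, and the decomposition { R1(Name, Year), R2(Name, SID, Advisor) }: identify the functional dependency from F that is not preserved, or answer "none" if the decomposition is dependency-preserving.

Check SID, Year → Advisor: no single fragment contains all of {SID, Advisor, Year}, and the restricted closure of {SID, Year} across the fragments never reaches {Advisor}.
Name → Advisor is preserved.
Name, Advisor, Year → SID is preserved.
SID, Advisor → Name is preserved.
Advisor → SID is preserved.

SID, Year → Advisor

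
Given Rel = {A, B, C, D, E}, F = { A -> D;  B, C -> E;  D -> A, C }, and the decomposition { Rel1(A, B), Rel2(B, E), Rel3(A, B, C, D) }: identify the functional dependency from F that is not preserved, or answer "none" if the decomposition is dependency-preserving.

B, C -> E

Check B, C → E: no single fragment contains all of {B, C, E}, and the restricted closure of {B, C} across the fragments never reaches {E}.
A → D is preserved.
D → A, C is preserved.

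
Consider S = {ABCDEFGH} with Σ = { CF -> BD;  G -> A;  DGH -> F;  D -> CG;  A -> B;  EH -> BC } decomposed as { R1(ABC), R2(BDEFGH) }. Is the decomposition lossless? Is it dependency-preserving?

lossy and not dependency-preserving

Lossless test: (B)⁺ = {B}, which is a superkey of neither fragment — lossy.
Dependency preservation: the restricted closure of {CF} across the fragments never reaches {BD}, so CF → BD cannot be enforced without a join — not preserved.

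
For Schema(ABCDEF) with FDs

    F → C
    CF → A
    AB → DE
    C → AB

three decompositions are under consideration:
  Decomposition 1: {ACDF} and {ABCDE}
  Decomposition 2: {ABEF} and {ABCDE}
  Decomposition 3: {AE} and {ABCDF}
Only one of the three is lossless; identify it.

Decomposition 1: common = {ACD}, closure = {ABCDE} → lossless.
Decomposition 2: common = {ABE}, closure = {ABDE} → lossy.
Decomposition 3: common = {A}, closure = {A} → lossy.

Decomposition 1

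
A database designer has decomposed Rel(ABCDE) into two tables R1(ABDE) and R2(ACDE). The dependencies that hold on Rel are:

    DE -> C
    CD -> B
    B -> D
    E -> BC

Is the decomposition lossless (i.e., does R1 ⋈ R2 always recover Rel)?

Yes

Common attributes: R1 ∩ R2 = {ADE}.
Closure of {ADE}: DE → C applies, adding C; CD → B applies, adding B. So (ADE)⁺ = {ABCDE}.
This closure contains every attribute of R1, so R1 ∩ R2 → R1. The join is lossless.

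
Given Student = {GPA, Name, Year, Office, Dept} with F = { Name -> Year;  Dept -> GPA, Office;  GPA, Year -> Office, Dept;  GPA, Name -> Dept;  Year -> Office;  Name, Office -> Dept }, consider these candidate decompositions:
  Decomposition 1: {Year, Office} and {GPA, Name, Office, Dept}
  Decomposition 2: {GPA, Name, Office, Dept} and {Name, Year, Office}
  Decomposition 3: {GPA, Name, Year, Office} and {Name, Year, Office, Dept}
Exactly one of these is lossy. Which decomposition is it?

Decomposition 1: common = {Office}, closure = {Office} → lossy.
Decomposition 2: common = {Name, Office}, closure = {GPA, Name, Year, Office, Dept} → lossless.
Decomposition 3: common = {Name, Year, Office}, closure = {GPA, Name, Year, Office, Dept} → lossless.

Decomposition 1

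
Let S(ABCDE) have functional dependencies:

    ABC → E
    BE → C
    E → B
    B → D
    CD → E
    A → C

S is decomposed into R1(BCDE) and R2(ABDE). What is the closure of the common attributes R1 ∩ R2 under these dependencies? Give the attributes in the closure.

BCDE

R1 ∩ R2 = {BDE}.
BE → C applies, adding C
Closure: {BCDE}.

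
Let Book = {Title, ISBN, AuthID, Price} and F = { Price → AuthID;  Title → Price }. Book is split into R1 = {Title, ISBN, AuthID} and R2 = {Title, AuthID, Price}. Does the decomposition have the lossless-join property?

Common attributes: R1 ∩ R2 = {Title, AuthID}.
Closure of {Title, AuthID}: Title → Price applies, adding Price. So (Title, AuthID)⁺ = {Title, AuthID, Price}.
This closure contains every attribute of R2, so R1 ∩ R2 → R2. The join is lossless.

Yes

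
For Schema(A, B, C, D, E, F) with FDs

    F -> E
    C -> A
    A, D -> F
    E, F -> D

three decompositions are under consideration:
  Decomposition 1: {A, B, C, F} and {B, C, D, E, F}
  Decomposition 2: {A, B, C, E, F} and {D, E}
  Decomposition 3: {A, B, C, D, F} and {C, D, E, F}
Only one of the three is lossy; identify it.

Decomposition 1: common = {B, C, F}, closure = {A, B, C, D, E, F} → lossless.
Decomposition 2: common = {E}, closure = {E} → lossy.
Decomposition 3: common = {C, D, F}, closure = {A, C, D, E, F} → lossless.

Decomposition 2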